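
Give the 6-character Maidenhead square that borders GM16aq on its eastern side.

GM16bq

Longitude subsquare a = 0; +1 → 1 = b.
The latitude characters are unchanged.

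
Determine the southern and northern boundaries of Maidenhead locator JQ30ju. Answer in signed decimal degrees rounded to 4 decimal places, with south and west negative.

70.8333, 70.8750

Field J=9, Q=16: +9·20° lon, +16·10° lat → SW at lon 0°, lat 70°.
Square 3, 0: +3·2° lon, +0·1° lat → SW at lon 6°, lat 70°.
Subsquare j=9, u=20: +9·0.0833333° lon, +20·0.0416667° lat → SW at lon 6.75°, lat 70.8333°.
Cell spans 0.0833333° lon × 0.0416667° lat.
south 70.8333, north 70.8750.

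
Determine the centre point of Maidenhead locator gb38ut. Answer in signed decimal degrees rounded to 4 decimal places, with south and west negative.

Field G=6, B=1: +6·20° lon, +1·10° lat → SW at lon -60°, lat -80°.
Square 3, 8: +3·2° lon, +8·1° lat → SW at lon -54°, lat -72°.
Subsquare u=20, t=19: +20·0.0833333° lon, +19·0.0416667° lat → SW at lon -52.3333°, lat -71.2083°.
Cell spans 0.0833333° lon × 0.0416667° lat. Centre is SW corner plus half of each.
latitude -71.1875, longitude -52.2917.

-71.1875, -52.2917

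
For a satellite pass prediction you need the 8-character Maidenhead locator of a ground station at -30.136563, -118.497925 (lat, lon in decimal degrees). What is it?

DF09su07

Offset from 180°W / 90°S: lon 61.50208°, lat 59.86344°.
Field (20°×10°, letters A–R): lon ⌊61.50208/20⌋ = 3 → D; lat ⌊59.86344/10⌋ = 5 → F.
Square (2°×1°, digits 0–9): lon ⌊1.50208/2⌋ = 0; lat ⌊9.86344/1⌋ = 9.
Subsquare (5′×2.5′, letters a–x): lon ⌊1.50208/0.0833333⌋ = 18 → s; lat ⌊0.86344/0.0416667⌋ = 20 → u.
Extended square (30″×15″, digits 0–9): lon ⌊0.00208/0.00833333⌋ = 0; lat ⌊0.03010/0.00416667⌋ = 7.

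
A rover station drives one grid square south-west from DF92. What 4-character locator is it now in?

Longitude square 9; −1 → 8.
Latitude square 2; −1 → 1.

DF81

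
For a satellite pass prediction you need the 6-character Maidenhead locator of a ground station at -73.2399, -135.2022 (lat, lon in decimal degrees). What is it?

CB26js

Offset from 180°W / 90°S: lon 44.7978°, lat 16.7601°.
Field (20°×10°, letters A–R): 44.7978/20 → 2 → C, 16.7601/10 → 1 → B; chars CB.
Square (2°×1°, digits 0–9): 4.7978/2 → 2, 6.7601/1 → 6; chars 26.
Subsquare (5′×2.5′, letters a–x): 0.7978/0.0833333 → 9 → j, 0.7601/0.0416667 → 18 → s; chars js.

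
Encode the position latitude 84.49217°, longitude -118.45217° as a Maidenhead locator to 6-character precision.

DR04sl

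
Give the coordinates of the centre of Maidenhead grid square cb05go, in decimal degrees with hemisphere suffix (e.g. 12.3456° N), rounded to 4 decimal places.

Field C=2, B=1: +2·20° lon, +1·10° lat → SW at lon -140°, lat -80°.
Square 0, 5: +0·2° lon, +5·1° lat → SW at lon -140°, lat -75°.
Subsquare g=6, o=14: +6·0.0833333° lon, +14·0.0416667° lat → SW at lon -139.5°, lat -74.4167°.
Cell spans 0.0833333° lon × 0.0416667° lat. Centre is SW corner plus half of each.
latitude 74.3958° S, longitude 139.4583° W.

74.3958° S, 139.4583° W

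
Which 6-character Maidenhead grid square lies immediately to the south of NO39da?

Latitude subsquare a = 0; −1 → -1, wraps to 23 = x, carry into square.
Latitude square 9; −1 → 8.
The longitude characters are unchanged.

NO38dx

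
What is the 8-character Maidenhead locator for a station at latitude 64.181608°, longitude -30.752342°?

Add 180° to longitude and 90° to latitude: 149.24766, 154.18161.
Field: 149.24766/20 → 7 → H, 154.18161/10 → 15 → P; chars HP.
Square: 9.24766/2 → 4, 4.18161/1 → 4; chars 44.
Subsquare: 1.24766/0.0833333 → 14 → o, 0.18161/0.0416667 → 4 → e; chars oe.
Extended square: 0.08099/0.00833333 → 9, 0.01494/0.00416667 → 3; chars 93.

HP44oe93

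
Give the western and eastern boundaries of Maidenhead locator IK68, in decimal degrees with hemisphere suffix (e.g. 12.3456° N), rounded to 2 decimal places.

8.00° W, 6.00° W

Field I=8, K=10: +8·20° lon, +10·10° lat → SW at lon -20°, lat 10°.
Square 6, 8: +6·2° lon, +8·1° lat → SW at lon -8°, lat 18°.
Cell spans 2° lon × 1° lat.
west 8.00° W, east 6.00° W.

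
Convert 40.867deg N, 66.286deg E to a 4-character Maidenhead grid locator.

Shift to the Maidenhead origin (180°W, 90°S): lon 246.29, lat 130.87.
Field: lon ⌊246.29/20⌋ = 12 → M; lat ⌊130.87/10⌋ = 13 → N.
Square: lon ⌊6.29/2⌋ = 3; lat ⌊0.87/1⌋ = 0.

MN30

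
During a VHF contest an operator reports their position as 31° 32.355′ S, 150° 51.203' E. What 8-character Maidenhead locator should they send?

Shift to the Maidenhead origin (180°W, 90°S): lon 330.85338, lat 58.46075.
Field (20°×10°, letters A–R): lon ⌊330.85338/20⌋ = 16 → Q; lat ⌊58.46075/10⌋ = 5 → F.
Square (2°×1°, digits 0–9): lon ⌊10.85338/2⌋ = 5; lat ⌊8.46075/1⌋ = 8.
Subsquare (5′×2.5′, letters a–x): lon ⌊0.85338/0.0833333⌋ = 10 → k; lat ⌊0.46075/0.0416667⌋ = 11 → l.
Extended square (30″×15″, digits 0–9): lon ⌊0.02005/0.00833333⌋ = 2; lat ⌊0.00242/0.00416667⌋ = 0.

QF58kl20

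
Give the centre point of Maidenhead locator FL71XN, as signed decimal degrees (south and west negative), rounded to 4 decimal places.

Field F=5, L=11: +5·20° lon, +11·10° lat → SW at lon -80°, lat 20°.
Square 7, 1: +7·2° lon, +1·1° lat → SW at lon -66°, lat 21°.
Subsquare x=23, n=13: +23·0.0833333° lon, +13·0.0416667° lat → SW at lon -64.0833°, lat 21.5417°.
Cell spans 0.0833333° lon × 0.0416667° lat. Centre is SW corner plus half of each.
latitude 21.5625, longitude -64.0417.

21.5625, -64.0417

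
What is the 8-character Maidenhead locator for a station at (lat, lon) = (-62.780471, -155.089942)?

BC27kf92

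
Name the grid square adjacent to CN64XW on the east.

CN74aw

Longitude subsquare x = 23; +1 → 24, wraps to 0 = a, carry into square.
Longitude square 6; +1 → 7.
The latitude characters are unchanged.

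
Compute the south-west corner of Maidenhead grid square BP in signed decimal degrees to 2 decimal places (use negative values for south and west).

60.00, -160.00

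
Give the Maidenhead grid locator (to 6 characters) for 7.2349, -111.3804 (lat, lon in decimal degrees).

Offset from 180°W / 90°S: lon 68.6196°, lat 97.2349°.
Field: 68.6196/20 → 3 → D, 97.2349/10 → 9 → J; chars DJ.
Square: 8.6196/2 → 4, 7.2349/1 → 7; chars 47.
Subsquare: 0.6196/0.0833333 → 7 → h, 0.2349/0.0416667 → 5 → f; chars hf.

DJ47hf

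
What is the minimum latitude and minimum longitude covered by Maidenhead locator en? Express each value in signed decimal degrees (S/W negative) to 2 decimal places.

40.00, -100.00

Field E=4, N=13: +4·20° lon, +13·10° lat → SW at lon -100°, lat 40°.
latitude 40.00, longitude -100.00.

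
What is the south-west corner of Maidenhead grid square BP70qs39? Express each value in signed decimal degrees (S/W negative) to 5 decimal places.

60.78750, -144.64167

Field B=1, P=15: +1·20° lon, +15·10° lat → SW at lon -160°, lat 60°.
Square 7, 0: +7·2° lon, +0·1° lat → SW at lon -146°, lat 60°.
Subsquare q=16, s=18: +16·0.0833333° lon, +18·0.0416667° lat → SW at lon -144.667°, lat 60.75°.
Extended square 3, 9: +3·0.00833333° lon, +9·0.00416667° lat → SW at lon -144.642°, lat 60.7875°.
latitude 60.78750, longitude -144.64167.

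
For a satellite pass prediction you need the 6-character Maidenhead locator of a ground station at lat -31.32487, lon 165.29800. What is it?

RF28pq

Shift to the Maidenhead origin (180°W, 90°S): lon 345.2980, lat 58.6751.
Field (20°×10°, letters A–R): lon ⌊345.2980/20⌋ = 17 → R; lat ⌊58.6751/10⌋ = 5 → F.
Square (2°×1°, digits 0–9): lon ⌊5.2980/2⌋ = 2; lat ⌊8.6751/1⌋ = 8.
Subsquare (5′×2.5′, letters a–x): lon ⌊1.2980/0.0833333⌋ = 15 → p; lat ⌊0.6751/0.0416667⌋ = 16 → q.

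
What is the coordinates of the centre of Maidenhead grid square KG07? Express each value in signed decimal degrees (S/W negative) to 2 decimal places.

Field K=10, G=6: +10·20° lon, +6·10° lat → SW at lon 20°, lat -30°.
Square 0, 7: +0·2° lon, +7·1° lat → SW at lon 20°, lat -23°.
Cell spans 2° lon × 1° lat. Centre is SW corner plus half of each.
latitude -22.50, longitude 21.00.

-22.50, 21.00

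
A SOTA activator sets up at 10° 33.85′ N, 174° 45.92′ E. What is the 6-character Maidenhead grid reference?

Offset from 180°W / 90°S: lon 354.7653°, lat 100.5642°.
Field (20°×10°, letters A–R): 354.7653/20 → 17 → R, 100.5642/10 → 10 → K; chars RK.
Square (2°×1°, digits 0–9): 14.7653/2 → 7, 0.5642/1 → 0; chars 70.
Subsquare (5′×2.5′, letters a–x): 0.7653/0.0833333 → 9 → j, 0.5642/0.0416667 → 13 → n; chars jn.

RK70jn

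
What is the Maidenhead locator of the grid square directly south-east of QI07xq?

Longitude subsquare x = 23; +1 → 24, wraps to 0 = a, carry into square.
Longitude square 0; +1 → 1.
Latitude subsquare q = 16; −1 → 15 = p.

QI17ap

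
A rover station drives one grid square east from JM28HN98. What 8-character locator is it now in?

JM28in08

Longitude extended square 9; +1 → 10, wraps to 0, carry into subsquare.
Longitude subsquare h = 7; +1 → 8 = i.
The latitude characters are unchanged.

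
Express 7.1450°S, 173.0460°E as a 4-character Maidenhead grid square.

Shift to the Maidenhead origin (180°W, 90°S): lon 353.05, lat 82.86.
Field (20°×10°, letters A–R): 353.05/20 → 17 → R, 82.86/10 → 8 → I; chars RI.
Square (2°×1°, digits 0–9): 13.05/2 → 6, 2.86/1 → 2; chars 62.

RI62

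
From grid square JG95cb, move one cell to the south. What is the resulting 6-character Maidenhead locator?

Latitude subsquare b = 1; −1 → 0 = a.
The longitude characters are unchanged.

JG95ca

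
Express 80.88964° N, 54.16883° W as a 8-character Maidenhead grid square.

Add 180° to longitude and 90° to latitude: 125.83117, 170.88964.
Field: 125.83117/20 → 6 → G, 170.88964/10 → 17 → R; chars GR.
Square: 5.83117/2 → 2, 0.88964/1 → 0; chars 20.
Subsquare: 1.83117/0.0833333 → 21 → v, 0.88964/0.0416667 → 21 → v; chars vv.
Extended square: 0.08117/0.00833333 → 9, 0.01464/0.00416667 → 3; chars 93.

GR20vv93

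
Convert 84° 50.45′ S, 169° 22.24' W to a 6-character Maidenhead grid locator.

AA55hd

Offset from 180°W / 90°S: lon 10.6293°, lat 5.1592°.
Field: lon ⌊10.6293/20⌋ = 0 → A; lat ⌊5.1592/10⌋ = 0 → A.
Square: lon ⌊10.6293/2⌋ = 5; lat ⌊5.1592/1⌋ = 5.
Subsquare: lon ⌊0.6293/0.0833333⌋ = 7 → h; lat ⌊0.1592/0.0416667⌋ = 3 → d.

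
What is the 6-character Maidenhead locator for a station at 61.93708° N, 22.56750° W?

HP81rw

Add 180° to longitude and 90° to latitude: 157.4325, 151.9371.
Field: lon ⌊157.4325/20⌋ = 7 → H; lat ⌊151.9371/10⌋ = 15 → P.
Square: lon ⌊17.4325/2⌋ = 8; lat ⌊1.9371/1⌋ = 1.
Subsquare: lon ⌊1.4325/0.0833333⌋ = 17 → r; lat ⌊0.9371/0.0416667⌋ = 22 → w.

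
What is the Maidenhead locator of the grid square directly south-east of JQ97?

KQ06

Longitude square 9; +1 → 10, wraps to 0, carry into field.
Longitude field J = 9; +1 → 10 = K.
Latitude square 7; −1 → 6.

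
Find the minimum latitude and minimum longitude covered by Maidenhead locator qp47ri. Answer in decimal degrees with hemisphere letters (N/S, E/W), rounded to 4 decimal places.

Field Q=16, P=15: +16·20° lon, +15·10° lat → SW at lon 140°, lat 60°.
Square 4, 7: +4·2° lon, +7·1° lat → SW at lon 148°, lat 67°.
Subsquare r=17, i=8: +17·0.0833333° lon, +8·0.0416667° lat → SW at lon 149.417°, lat 67.3333°.
latitude 67.3333° N, longitude 149.4167° E.

67.3333° N, 149.4167° E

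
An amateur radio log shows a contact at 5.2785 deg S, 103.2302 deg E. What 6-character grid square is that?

OI14or

Offset from 180°W / 90°S: lon 283.2302°, lat 84.7215°.
Field (20°×10°, letters A–R): lon ⌊283.2302/20⌋ = 14 → O; lat ⌊84.7215/10⌋ = 8 → I.
Square (2°×1°, digits 0–9): lon ⌊3.2302/2⌋ = 1; lat ⌊4.7215/1⌋ = 4.
Subsquare (5′×2.5′, letters a–x): lon ⌊1.2302/0.0833333⌋ = 14 → o; lat ⌊0.7215/0.0416667⌋ = 17 → r.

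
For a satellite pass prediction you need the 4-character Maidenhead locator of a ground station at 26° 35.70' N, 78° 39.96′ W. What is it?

Shift to the Maidenhead origin (180°W, 90°S): lon 101.33, lat 116.59.
Field (20°×10°, letters A–R): lon ⌊101.33/20⌋ = 5 → F; lat ⌊116.59/10⌋ = 11 → L.
Square (2°×1°, digits 0–9): lon ⌊1.33/2⌋ = 0; lat ⌊6.59/1⌋ = 6.

FL06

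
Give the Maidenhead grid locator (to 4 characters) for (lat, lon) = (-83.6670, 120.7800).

PA06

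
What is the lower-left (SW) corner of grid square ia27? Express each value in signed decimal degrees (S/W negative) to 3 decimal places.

-83.000, -16.000

Field I=8, A=0: +8·20° lon, +0·10° lat → SW at lon -20°, lat -90°.
Square 2, 7: +2·2° lon, +7·1° lat → SW at lon -16°, lat -83°.
latitude -83.000, longitude -16.000.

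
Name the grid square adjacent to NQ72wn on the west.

Longitude subsquare w = 22; −1 → 21 = v.
The latitude characters are unchanged.

NQ72vn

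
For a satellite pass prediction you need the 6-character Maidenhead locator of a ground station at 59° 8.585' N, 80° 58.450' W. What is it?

Offset from 180°W / 90°S: lon 99.0258°, lat 149.1431°.
Field: lon ⌊99.0258/20⌋ = 4 → E; lat ⌊149.1431/10⌋ = 14 → O.
Square: lon ⌊19.0258/2⌋ = 9; lat ⌊9.1431/1⌋ = 9.
Subsquare: lon ⌊1.0258/0.0833333⌋ = 12 → m; lat ⌊0.1431/0.0416667⌋ = 3 → d.

EO99md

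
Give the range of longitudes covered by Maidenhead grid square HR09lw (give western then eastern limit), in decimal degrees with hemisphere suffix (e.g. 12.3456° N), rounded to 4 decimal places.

39.0833° W, 39.0000° W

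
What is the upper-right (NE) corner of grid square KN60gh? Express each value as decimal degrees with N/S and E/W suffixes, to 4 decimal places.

Field K=10, N=13: +10·20° lon, +13·10° lat → SW at lon 20°, lat 40°.
Square 6, 0: +6·2° lon, +0·1° lat → SW at lon 32°, lat 40°.
Subsquare g=6, h=7: +6·0.0833333° lon, +7·0.0416667° lat → SW at lon 32.5°, lat 40.2917°.
Cell spans 0.0833333° lon × 0.0416667° lat. NE corner is SW corner plus one full cell.
latitude 40.3333° N, longitude 32.5833° E.

40.3333° N, 32.5833° E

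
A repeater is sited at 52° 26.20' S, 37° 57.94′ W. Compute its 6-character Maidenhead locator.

Offset from 180°W / 90°S: lon 142.0343°, lat 37.5633°.
Field: 142.0343/20 → 7 → H, 37.5633/10 → 3 → D; chars HD.
Square: 2.0343/2 → 1, 7.5633/1 → 7; chars 17.
Subsquare: 0.0343/0.0833333 → 0 → a, 0.5633/0.0416667 → 13 → n; chars an.

HD17an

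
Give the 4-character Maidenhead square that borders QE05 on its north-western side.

Longitude square 0; −1 → -1, wraps to 9, carry into field.
Longitude field Q = 16; −1 → 15 = P.
Latitude square 5; +1 → 6.

PE96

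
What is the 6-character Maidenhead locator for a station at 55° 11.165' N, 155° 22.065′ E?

QO75qe

Offset from 180°W / 90°S: lon 335.3678°, lat 145.1861°.
Field: 335.3678/20 → 16 → Q, 145.1861/10 → 14 → O; chars QO.
Square: 15.3678/2 → 7, 5.1861/1 → 5; chars 75.
Subsquare: 1.3678/0.0833333 → 16 → q, 0.1861/0.0416667 → 4 → e; chars qe.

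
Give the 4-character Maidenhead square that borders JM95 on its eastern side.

KM05

Longitude square 9; +1 → 10, wraps to 0, carry into field.
Longitude field J = 9; +1 → 10 = K.
The latitude characters are unchanged.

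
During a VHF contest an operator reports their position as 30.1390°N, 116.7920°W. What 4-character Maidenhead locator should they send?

Add 180° to longitude and 90° to latitude: 63.21, 120.14.
Field (20°×10°, letters A–R): 63.21/20 → 3 → D, 120.14/10 → 12 → M; chars DM.
Square (2°×1°, digits 0–9): 3.21/2 → 1, 0.14/1 → 0; chars 10.

DM10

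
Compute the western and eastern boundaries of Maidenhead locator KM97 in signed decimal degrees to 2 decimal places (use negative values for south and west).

38.00, 40.00

Field K=10, M=12: +10·20° lon, +12·10° lat → SW at lon 20°, lat 30°.
Square 9, 7: +9·2° lon, +7·1° lat → SW at lon 38°, lat 37°.
Cell spans 2° lon × 1° lat.
west 38.00, east 40.00.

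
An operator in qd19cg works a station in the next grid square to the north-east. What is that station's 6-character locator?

QD19dh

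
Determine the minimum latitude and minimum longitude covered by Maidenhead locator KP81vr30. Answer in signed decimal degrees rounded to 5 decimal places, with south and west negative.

Field K=10, P=15: +10·20° lon, +15·10° lat → SW at lon 20°, lat 60°.
Square 8, 1: +8·2° lon, +1·1° lat → SW at lon 36°, lat 61°.
Subsquare v=21, r=17: +21·0.0833333° lon, +17·0.0416667° lat → SW at lon 37.75°, lat 61.7083°.
Extended square 3, 0: +3·0.00833333° lon, +0·0.00416667° lat → SW at lon 37.775°, lat 61.7083°.
latitude 61.70833, longitude 37.77500.

61.70833, 37.77500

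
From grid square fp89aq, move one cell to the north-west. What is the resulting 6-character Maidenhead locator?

FP79xr

Longitude subsquare a = 0; −1 → -1, wraps to 23 = x, carry into square.
Longitude square 8; −1 → 7.
Latitude subsquare q = 16; +1 → 17 = r.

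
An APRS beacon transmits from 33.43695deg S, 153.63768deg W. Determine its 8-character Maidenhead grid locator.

BF36en35

Shift to the Maidenhead origin (180°W, 90°S): lon 26.36232, lat 56.56305.
Field (20°×10°, letters A–R): 26.36232/20 → 1 → B, 56.56305/10 → 5 → F; chars BF.
Square (2°×1°, digits 0–9): 6.36232/2 → 3, 6.56305/1 → 6; chars 36.
Subsquare (5′×2.5′, letters a–x): 0.36232/0.0833333 → 4 → e, 0.56305/0.0416667 → 13 → n; chars en.
Extended square (30″×15″, digits 0–9): 0.02899/0.00833333 → 3, 0.02138/0.00416667 → 5; chars 35.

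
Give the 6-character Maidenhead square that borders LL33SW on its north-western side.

LL33rx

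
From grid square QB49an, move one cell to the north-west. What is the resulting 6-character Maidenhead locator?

Longitude subsquare a = 0; −1 → -1, wraps to 23 = x, carry into square.
Longitude square 4; −1 → 3.
Latitude subsquare n = 13; +1 → 14 = o.

QB39xo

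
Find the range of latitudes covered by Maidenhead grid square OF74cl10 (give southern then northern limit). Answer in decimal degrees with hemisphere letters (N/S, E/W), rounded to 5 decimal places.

35.54167° S, 35.53750° S

Field O=14, F=5: +14·20° lon, +5·10° lat → SW at lon 100°, lat -40°.
Square 7, 4: +7·2° lon, +4·1° lat → SW at lon 114°, lat -36°.
Subsquare c=2, l=11: +2·0.0833333° lon, +11·0.0416667° lat → SW at lon 114.167°, lat -35.5417°.
Extended square 1, 0: +1·0.00833333° lon, +0·0.00416667° lat → SW at lon 114.175°, lat -35.5417°.
Cell spans 0.00833333° lon × 0.00416667° lat.
south 35.54167° S, north 35.53750° S.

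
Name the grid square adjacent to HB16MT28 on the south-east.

Longitude extended square 2; +1 → 3.
Latitude extended square 8; −1 → 7.

HB16mt37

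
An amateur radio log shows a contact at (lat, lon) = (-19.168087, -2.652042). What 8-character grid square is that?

IH80qt19

Add 180° to longitude and 90° to latitude: 177.34796, 70.83191.
Field: lon ⌊177.34796/20⌋ = 8 → I; lat ⌊70.83191/10⌋ = 7 → H.
Square: lon ⌊17.34796/2⌋ = 8; lat ⌊0.83191/1⌋ = 0.
Subsquare: lon ⌊1.34796/0.0833333⌋ = 16 → q; lat ⌊0.83191/0.0416667⌋ = 19 → t.
Extended square: lon ⌊0.01462/0.00833333⌋ = 1; lat ⌊0.04025/0.00416667⌋ = 9.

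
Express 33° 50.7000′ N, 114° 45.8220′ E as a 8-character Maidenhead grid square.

Shift to the Maidenhead origin (180°W, 90°S): lon 294.76370, lat 123.84500.
Field: lon ⌊294.76370/20⌋ = 14 → O; lat ⌊123.84500/10⌋ = 12 → M.
Square: lon ⌊14.76370/2⌋ = 7; lat ⌊3.84500/1⌋ = 3.
Subsquare: lon ⌊0.76370/0.0833333⌋ = 9 → j; lat ⌊0.84500/0.0416667⌋ = 20 → u.
Extended square: lon ⌊0.01370/0.00833333⌋ = 1; lat ⌊0.01167/0.00416667⌋ = 2.

OM73ju12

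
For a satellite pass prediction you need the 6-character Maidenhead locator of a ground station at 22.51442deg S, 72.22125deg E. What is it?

MG67cl

Offset from 180°W / 90°S: lon 252.2212°, lat 67.4856°.
Field: 252.2212/20 → 12 → M, 67.4856/10 → 6 → G; chars MG.
Square: 12.2212/2 → 6, 7.4856/1 → 7; chars 67.
Subsquare: 0.2212/0.0833333 → 2 → c, 0.4856/0.0416667 → 11 → l; chars cl.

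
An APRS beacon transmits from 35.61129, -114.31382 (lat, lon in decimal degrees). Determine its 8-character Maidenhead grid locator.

DM25uo26

Add 180° to longitude and 90° to latitude: 65.68618, 125.61129.
Field: 65.68618/20 → 3 → D, 125.61129/10 → 12 → M; chars DM.
Square: 5.68618/2 → 2, 5.61129/1 → 5; chars 25.
Subsquare: 1.68618/0.0833333 → 20 → u, 0.61129/0.0416667 → 14 → o; chars uo.
Extended square: 0.01951/0.00833333 → 2, 0.02796/0.00416667 → 6; chars 26.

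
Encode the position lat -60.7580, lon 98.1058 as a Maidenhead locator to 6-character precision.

NC99bf

Shift to the Maidenhead origin (180°W, 90°S): lon 278.1058, lat 29.2420.
Field: lon ⌊278.1058/20⌋ = 13 → N; lat ⌊29.2420/10⌋ = 2 → C.
Square: lon ⌊18.1058/2⌋ = 9; lat ⌊9.2420/1⌋ = 9.
Subsquare: lon ⌊0.1058/0.0833333⌋ = 1 → b; lat ⌊0.2420/0.0416667⌋ = 5 → f.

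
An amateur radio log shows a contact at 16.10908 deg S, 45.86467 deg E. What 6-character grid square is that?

LH23wv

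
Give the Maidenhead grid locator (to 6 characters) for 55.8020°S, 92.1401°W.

ED34we

Add 180° to longitude and 90° to latitude: 87.8599, 34.1980.
Field (20°×10°, letters A–R): 87.8599/20 → 4 → E, 34.1980/10 → 3 → D; chars ED.
Square (2°×1°, digits 0–9): 7.8599/2 → 3, 4.1980/1 → 4; chars 34.
Subsquare (5′×2.5′, letters a–x): 1.8599/0.0833333 → 22 → w, 0.1980/0.0416667 → 4 → e; chars we.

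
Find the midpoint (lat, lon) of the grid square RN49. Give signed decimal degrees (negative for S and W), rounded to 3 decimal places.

49.500, 169.000

Field R=17, N=13: +17·20° lon, +13·10° lat → SW at lon 160°, lat 40°.
Square 4, 9: +4·2° lon, +9·1° lat → SW at lon 168°, lat 49°.
Cell spans 2° lon × 1° lat. Centre is SW corner plus half of each.
latitude 49.500, longitude 169.000.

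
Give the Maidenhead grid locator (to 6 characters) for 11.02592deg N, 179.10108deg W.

AK01ka

Shift to the Maidenhead origin (180°W, 90°S): lon 0.8989, lat 101.0259.
Field: 0.8989/20 → 0 → A, 101.0259/10 → 10 → K; chars AK.
Square: 0.8989/2 → 0, 1.0259/1 → 1; chars 01.
Subsquare: 0.8989/0.0833333 → 10 → k, 0.0259/0.0416667 → 0 → a; chars ka.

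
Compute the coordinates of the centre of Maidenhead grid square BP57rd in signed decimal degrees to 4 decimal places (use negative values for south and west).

67.1458, -148.5417

Field B=1, P=15: +1·20° lon, +15·10° lat → SW at lon -160°, lat 60°.
Square 5, 7: +5·2° lon, +7·1° lat → SW at lon -150°, lat 67°.
Subsquare r=17, d=3: +17·0.0833333° lon, +3·0.0416667° lat → SW at lon -148.583°, lat 67.125°.
Cell spans 0.0833333° lon × 0.0416667° lat. Centre is SW corner plus half of each.
latitude 67.1458, longitude -148.5417.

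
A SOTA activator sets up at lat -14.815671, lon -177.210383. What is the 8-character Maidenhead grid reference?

Shift to the Maidenhead origin (180°W, 90°S): lon 2.78962, lat 75.18433.
Field: lon ⌊2.78962/20⌋ = 0 → A; lat ⌊75.18433/10⌋ = 7 → H.
Square: lon ⌊2.78962/2⌋ = 1; lat ⌊5.18433/1⌋ = 5.
Subsquare: lon ⌊0.78962/0.0833333⌋ = 9 → j; lat ⌊0.18433/0.0416667⌋ = 4 → e.
Extended square: lon ⌊0.03962/0.00833333⌋ = 4; lat ⌊0.01766/0.00416667⌋ = 4.

AH15je44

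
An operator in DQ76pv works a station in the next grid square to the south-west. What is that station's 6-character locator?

DQ76ou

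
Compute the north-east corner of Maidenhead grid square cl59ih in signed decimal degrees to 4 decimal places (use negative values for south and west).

Field C=2, L=11: +2·20° lon, +11·10° lat → SW at lon -140°, lat 20°.
Square 5, 9: +5·2° lon, +9·1° lat → SW at lon -130°, lat 29°.
Subsquare i=8, h=7: +8·0.0833333° lon, +7·0.0416667° lat → SW at lon -129.333°, lat 29.2917°.
Cell spans 0.0833333° lon × 0.0416667° lat. NE corner is SW corner plus one full cell.
latitude 29.3333, longitude -129.2500.

29.3333, -129.2500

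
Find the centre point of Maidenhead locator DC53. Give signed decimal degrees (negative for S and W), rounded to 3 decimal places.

-66.500, -109.000

Field D=3, C=2: +3·20° lon, +2·10° lat → SW at lon -120°, lat -70°.
Square 5, 3: +5·2° lon, +3·1° lat → SW at lon -110°, lat -67°.
Cell spans 2° lon × 1° lat. Centre is SW corner plus half of each.
latitude -66.500, longitude -109.000.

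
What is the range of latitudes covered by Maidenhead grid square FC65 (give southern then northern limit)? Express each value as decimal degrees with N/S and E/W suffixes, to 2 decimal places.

65.00° S, 64.00° S

Field F=5, C=2: +5·20° lon, +2·10° lat → SW at lon -80°, lat -70°.
Square 6, 5: +6·2° lon, +5·1° lat → SW at lon -68°, lat -65°.
Cell spans 2° lon × 1° lat.
south 65.00° S, north 64.00° S.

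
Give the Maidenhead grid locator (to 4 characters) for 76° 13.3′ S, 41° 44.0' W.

Add 180° to longitude and 90° to latitude: 138.27, 13.78.
Field (20°×10°, letters A–R): lon ⌊138.27/20⌋ = 6 → G; lat ⌊13.78/10⌋ = 1 → B.
Square (2°×1°, digits 0–9): lon ⌊18.27/2⌋ = 9; lat ⌊3.78/1⌋ = 3.

GB93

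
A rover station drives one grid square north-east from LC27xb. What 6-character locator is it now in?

LC37ac

Longitude subsquare x = 23; +1 → 24, wraps to 0 = a, carry into square.
Longitude square 2; +1 → 3.
Latitude subsquare b = 1; +1 → 2 = c.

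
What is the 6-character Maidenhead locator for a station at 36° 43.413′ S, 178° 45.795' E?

RF93jg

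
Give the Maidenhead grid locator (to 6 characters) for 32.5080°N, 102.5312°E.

OM12gm

Shift to the Maidenhead origin (180°W, 90°S): lon 282.5312, lat 122.5080.
Field: lon ⌊282.5312/20⌋ = 14 → O; lat ⌊122.5080/10⌋ = 12 → M.
Square: lon ⌊2.5312/2⌋ = 1; lat ⌊2.5080/1⌋ = 2.
Subsquare: lon ⌊0.5312/0.0833333⌋ = 6 → g; lat ⌊0.5080/0.0416667⌋ = 12 → m.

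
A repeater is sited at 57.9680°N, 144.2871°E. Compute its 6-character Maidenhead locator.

QO27dx

Add 180° to longitude and 90° to latitude: 324.2871, 147.9680.
Field (20°×10°, letters A–R): lon ⌊324.2871/20⌋ = 16 → Q; lat ⌊147.9680/10⌋ = 14 → O.
Square (2°×1°, digits 0–9): lon ⌊4.2871/2⌋ = 2; lat ⌊7.9680/1⌋ = 7.
Subsquare (5′×2.5′, letters a–x): lon ⌊0.2871/0.0833333⌋ = 3 → d; lat ⌊0.9680/0.0416667⌋ = 23 → x.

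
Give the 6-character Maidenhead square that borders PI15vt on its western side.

PI15ut

Longitude subsquare v = 21; −1 → 20 = u.
The latitude characters are unchanged.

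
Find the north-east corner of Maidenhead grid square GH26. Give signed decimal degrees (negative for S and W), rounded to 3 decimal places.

-13.000, -54.000

Field G=6, H=7: +6·20° lon, +7·10° lat → SW at lon -60°, lat -20°.
Square 2, 6: +2·2° lon, +6·1° lat → SW at lon -56°, lat -14°.
Cell spans 2° lon × 1° lat. NE corner is SW corner plus one full cell.
latitude -13.000, longitude -54.000.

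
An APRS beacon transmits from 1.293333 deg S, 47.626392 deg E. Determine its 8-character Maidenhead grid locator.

LI38tq59

Add 180° to longitude and 90° to latitude: 227.62639, 88.70667.
Field (20°×10°, letters A–R): lon ⌊227.62639/20⌋ = 11 → L; lat ⌊88.70667/10⌋ = 8 → I.
Square (2°×1°, digits 0–9): lon ⌊7.62639/2⌋ = 3; lat ⌊8.70667/1⌋ = 8.
Subsquare (5′×2.5′, letters a–x): lon ⌊1.62639/0.0833333⌋ = 19 → t; lat ⌊0.70667/0.0416667⌋ = 16 → q.
Extended square (30″×15″, digits 0–9): lon ⌊0.04306/0.00833333⌋ = 5; lat ⌊0.04000/0.00416667⌋ = 9.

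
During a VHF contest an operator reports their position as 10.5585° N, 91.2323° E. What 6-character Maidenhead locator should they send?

Add 180° to longitude and 90° to latitude: 271.2323, 100.5585.
Field (20°×10°, letters A–R): lon ⌊271.2323/20⌋ = 13 → N; lat ⌊100.5585/10⌋ = 10 → K.
Square (2°×1°, digits 0–9): lon ⌊11.2323/2⌋ = 5; lat ⌊0.5585/1⌋ = 0.
Subsquare (5′×2.5′, letters a–x): lon ⌊1.2323/0.0833333⌋ = 14 → o; lat ⌊0.5585/0.0416667⌋ = 13 → n.

NK50on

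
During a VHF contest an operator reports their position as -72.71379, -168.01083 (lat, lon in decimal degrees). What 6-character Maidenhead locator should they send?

AB57xg

Add 180° to longitude and 90° to latitude: 11.9892, 17.2862.
Field: 11.9892/20 → 0 → A, 17.2862/10 → 1 → B; chars AB.
Square: 11.9892/2 → 5, 7.2862/1 → 7; chars 57.
Subsquare: 1.9892/0.0833333 → 23 → x, 0.2862/0.0416667 → 6 → g; chars xg.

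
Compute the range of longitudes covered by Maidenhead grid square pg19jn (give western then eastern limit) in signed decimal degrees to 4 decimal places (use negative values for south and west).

122.7500, 122.8333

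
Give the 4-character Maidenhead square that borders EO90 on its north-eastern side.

FO01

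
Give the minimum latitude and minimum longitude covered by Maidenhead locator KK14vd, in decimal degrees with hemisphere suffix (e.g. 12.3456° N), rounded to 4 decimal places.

14.1250° N, 23.7500° E

Field K=10, K=10: +10·20° lon, +10·10° lat → SW at lon 20°, lat 10°.
Square 1, 4: +1·2° lon, +4·1° lat → SW at lon 22°, lat 14°.
Subsquare v=21, d=3: +21·0.0833333° lon, +3·0.0416667° lat → SW at lon 23.75°, lat 14.125°.
latitude 14.1250° N, longitude 23.7500° E.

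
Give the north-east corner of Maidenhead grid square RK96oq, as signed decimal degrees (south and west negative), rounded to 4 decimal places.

16.7083, 179.2500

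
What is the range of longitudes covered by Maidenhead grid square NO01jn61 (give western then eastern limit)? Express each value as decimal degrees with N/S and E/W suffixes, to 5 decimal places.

Field N=13, O=14: +13·20° lon, +14·10° lat → SW at lon 80°, lat 50°.
Square 0, 1: +0·2° lon, +1·1° lat → SW at lon 80°, lat 51°.
Subsquare j=9, n=13: +9·0.0833333° lon, +13·0.0416667° lat → SW at lon 80.75°, lat 51.5417°.
Extended square 6, 1: +6·0.00833333° lon, +1·0.00416667° lat → SW at lon 80.8°, lat 51.5458°.
Cell spans 0.00833333° lon × 0.00416667° lat.
west 80.80000° E, east 80.80833° E.

80.80000° E, 80.80833° E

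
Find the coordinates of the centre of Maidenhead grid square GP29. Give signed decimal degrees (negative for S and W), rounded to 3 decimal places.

69.500, -55.000

Field G=6, P=15: +6·20° lon, +15·10° lat → SW at lon -60°, lat 60°.
Square 2, 9: +2·2° lon, +9·1° lat → SW at lon -56°, lat 69°.
Cell spans 2° lon × 1° lat. Centre is SW corner plus half of each.
latitude 69.500, longitude -55.000.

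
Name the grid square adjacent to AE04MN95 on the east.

AE04nn05

Longitude extended square 9; +1 → 10, wraps to 0, carry into subsquare.
Longitude subsquare m = 12; +1 → 13 = n.
The latitude characters are unchanged.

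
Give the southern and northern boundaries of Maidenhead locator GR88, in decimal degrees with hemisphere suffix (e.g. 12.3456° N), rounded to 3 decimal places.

Field G=6, R=17: +6·20° lon, +17·10° lat → SW at lon -60°, lat 80°.
Square 8, 8: +8·2° lon, +8·1° lat → SW at lon -44°, lat 88°.
Cell spans 2° lon × 1° lat.
south 88.000° N, north 89.000° N.

88.000° N, 89.000° N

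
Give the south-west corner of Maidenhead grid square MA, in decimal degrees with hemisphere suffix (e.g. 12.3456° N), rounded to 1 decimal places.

90.0° S, 60.0° E

Field M=12, A=0: +12·20° lon, +0·10° lat → SW at lon 60°, lat -90°.
latitude 90.0° S, longitude 60.0° E.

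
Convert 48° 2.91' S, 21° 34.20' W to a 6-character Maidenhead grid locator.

Add 180° to longitude and 90° to latitude: 158.4300, 41.9515.
Field: lon ⌊158.4300/20⌋ = 7 → H; lat ⌊41.9515/10⌋ = 4 → E.
Square: lon ⌊18.4300/2⌋ = 9; lat ⌊1.9515/1⌋ = 1.
Subsquare: lon ⌊0.4300/0.0833333⌋ = 5 → f; lat ⌊0.9515/0.0416667⌋ = 22 → w.

HE91fw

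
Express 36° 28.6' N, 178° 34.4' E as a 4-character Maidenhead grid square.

Shift to the Maidenhead origin (180°W, 90°S): lon 358.57, lat 126.48.
Field (20°×10°, letters A–R): 358.57/20 → 17 → R, 126.48/10 → 12 → M; chars RM.
Square (2°×1°, digits 0–9): 18.57/2 → 9, 6.48/1 → 6; chars 96.

RM96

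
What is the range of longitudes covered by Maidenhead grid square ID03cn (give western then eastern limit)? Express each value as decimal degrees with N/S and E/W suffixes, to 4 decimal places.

19.8333° W, 19.7500° W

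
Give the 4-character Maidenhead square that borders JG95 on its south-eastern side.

KG04

Longitude square 9; +1 → 10, wraps to 0, carry into field.
Longitude field J = 9; +1 → 10 = K.
Latitude square 5; −1 → 4.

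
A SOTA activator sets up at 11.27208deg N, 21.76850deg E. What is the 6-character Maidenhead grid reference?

Offset from 180°W / 90°S: lon 201.7685°, lat 101.2721°.
Field: lon ⌊201.7685/20⌋ = 10 → K; lat ⌊101.2721/10⌋ = 10 → K.
Square: lon ⌊1.7685/2⌋ = 0; lat ⌊1.2721/1⌋ = 1.
Subsquare: lon ⌊1.7685/0.0833333⌋ = 21 → v; lat ⌊0.2721/0.0416667⌋ = 6 → g.

KK01vg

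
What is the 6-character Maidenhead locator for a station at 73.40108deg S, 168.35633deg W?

AB56to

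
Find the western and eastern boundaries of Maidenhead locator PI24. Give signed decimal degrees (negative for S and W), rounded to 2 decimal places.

124.00, 126.00

Field P=15, I=8: +15·20° lon, +8·10° lat → SW at lon 120°, lat -10°.
Square 2, 4: +2·2° lon, +4·1° lat → SW at lon 124°, lat -6°.
Cell spans 2° lon × 1° lat.
west 124.00, east 126.00.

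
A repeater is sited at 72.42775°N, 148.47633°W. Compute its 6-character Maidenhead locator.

BQ52sk

Shift to the Maidenhead origin (180°W, 90°S): lon 31.5237, lat 162.4278.
Field: lon ⌊31.5237/20⌋ = 1 → B; lat ⌊162.4278/10⌋ = 16 → Q.
Square: lon ⌊11.5237/2⌋ = 5; lat ⌊2.4278/1⌋ = 2.
Subsquare: lon ⌊1.5237/0.0833333⌋ = 18 → s; lat ⌊0.4278/0.0416667⌋ = 10 → k.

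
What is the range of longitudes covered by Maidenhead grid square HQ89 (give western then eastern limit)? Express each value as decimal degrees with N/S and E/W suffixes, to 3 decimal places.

24.000° W, 22.000° W

Field H=7, Q=16: +7·20° lon, +16·10° lat → SW at lon -40°, lat 70°.
Square 8, 9: +8·2° lon, +9·1° lat → SW at lon -24°, lat 79°.
Cell spans 2° lon × 1° lat.
west 24.000° W, east 22.000° W.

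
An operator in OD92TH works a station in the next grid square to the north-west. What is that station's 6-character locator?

OD92si

Longitude subsquare t = 19; −1 → 18 = s.
Latitude subsquare h = 7; +1 → 8 = i.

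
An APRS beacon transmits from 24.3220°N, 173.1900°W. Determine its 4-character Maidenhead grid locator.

Offset from 180°W / 90°S: lon 6.81°, lat 114.32°.
Field: 6.81/20 → 0 → A, 114.32/10 → 11 → L; chars AL.
Square: 6.81/2 → 3, 4.32/1 → 4; chars 34.

AL34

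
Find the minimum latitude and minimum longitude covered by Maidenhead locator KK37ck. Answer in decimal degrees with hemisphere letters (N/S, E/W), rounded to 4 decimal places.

17.4167° N, 26.1667° E

Field K=10, K=10: +10·20° lon, +10·10° lat → SW at lon 20°, lat 10°.
Square 3, 7: +3·2° lon, +7·1° lat → SW at lon 26°, lat 17°.
Subsquare c=2, k=10: +2·0.0833333° lon, +10·0.0416667° lat → SW at lon 26.1667°, lat 17.4167°.
latitude 17.4167° N, longitude 26.1667° E.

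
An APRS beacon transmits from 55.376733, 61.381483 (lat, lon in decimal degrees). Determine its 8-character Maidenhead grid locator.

Add 180° to longitude and 90° to latitude: 241.38148, 145.37673.
Field: 241.38148/20 → 12 → M, 145.37673/10 → 14 → O; chars MO.
Square: 1.38148/2 → 0, 5.37673/1 → 5; chars 05.
Subsquare: 1.38148/0.0833333 → 16 → q, 0.37673/0.0416667 → 9 → j; chars qj.
Extended square: 0.04815/0.00833333 → 5, 0.00173/0.00416667 → 0; chars 50.

MO05qj50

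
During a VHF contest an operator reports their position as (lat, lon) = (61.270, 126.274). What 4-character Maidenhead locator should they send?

PP31

Offset from 180°W / 90°S: lon 306.27°, lat 151.27°.
Field (20°×10°, letters A–R): 306.27/20 → 15 → P, 151.27/10 → 15 → P; chars PP.
Square (2°×1°, digits 0–9): 6.27/2 → 3, 1.27/1 → 1; chars 31.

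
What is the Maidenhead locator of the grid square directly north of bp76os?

BP76ot

Latitude subsquare s = 18; +1 → 19 = t.
The longitude characters are unchanged.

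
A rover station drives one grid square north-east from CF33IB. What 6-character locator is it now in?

CF33jc

Longitude subsquare i = 8; +1 → 9 = j.
Latitude subsquare b = 1; +1 → 2 = c.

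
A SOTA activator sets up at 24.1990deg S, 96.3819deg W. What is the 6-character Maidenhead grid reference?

EG15tt

Shift to the Maidenhead origin (180°W, 90°S): lon 83.6181, lat 65.8010.
Field (20°×10°, letters A–R): 83.6181/20 → 4 → E, 65.8010/10 → 6 → G; chars EG.
Square (2°×1°, digits 0–9): 3.6181/2 → 1, 5.8010/1 → 5; chars 15.
Subsquare (5′×2.5′, letters a–x): 1.6181/0.0833333 → 19 → t, 0.8010/0.0416667 → 19 → t; chars tt.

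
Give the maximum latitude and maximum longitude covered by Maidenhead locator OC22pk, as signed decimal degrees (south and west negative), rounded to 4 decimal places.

Field O=14, C=2: +14·20° lon, +2·10° lat → SW at lon 100°, lat -70°.
Square 2, 2: +2·2° lon, +2·1° lat → SW at lon 104°, lat -68°.
Subsquare p=15, k=10: +15·0.0833333° lon, +10·0.0416667° lat → SW at lon 105.25°, lat -67.5833°.
Cell spans 0.0833333° lon × 0.0416667° lat. NE corner is SW corner plus one full cell.
latitude -67.5417, longitude 105.3333.

-67.5417, 105.3333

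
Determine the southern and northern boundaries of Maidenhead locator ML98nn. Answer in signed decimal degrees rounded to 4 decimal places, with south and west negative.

28.5417, 28.5833

Field M=12, L=11: +12·20° lon, +11·10° lat → SW at lon 60°, lat 20°.
Square 9, 8: +9·2° lon, +8·1° lat → SW at lon 78°, lat 28°.
Subsquare n=13, n=13: +13·0.0833333° lon, +13·0.0416667° lat → SW at lon 79.0833°, lat 28.5417°.
Cell spans 0.0833333° lon × 0.0416667° lat.
south 28.5417, north 28.5833.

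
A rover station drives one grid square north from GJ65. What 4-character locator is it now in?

GJ66

Latitude square 5; +1 → 6.
The longitude characters are unchanged.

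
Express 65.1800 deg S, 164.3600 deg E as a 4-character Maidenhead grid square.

RC24

Add 180° to longitude and 90° to latitude: 344.36, 24.82.
Field: 344.36/20 → 17 → R, 24.82/10 → 2 → C; chars RC.
Square: 4.36/2 → 2, 4.82/1 → 4; chars 24.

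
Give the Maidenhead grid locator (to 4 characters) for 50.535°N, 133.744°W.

Offset from 180°W / 90°S: lon 46.26°, lat 140.53°.
Field (20°×10°, letters A–R): lon ⌊46.26/20⌋ = 2 → C; lat ⌊140.53/10⌋ = 14 → O.
Square (2°×1°, digits 0–9): lon ⌊6.26/2⌋ = 3; lat ⌊0.53/1⌋ = 0.

CO30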